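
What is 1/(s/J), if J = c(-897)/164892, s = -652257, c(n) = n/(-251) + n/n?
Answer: -41/964126509723 ≈ -4.2526e-11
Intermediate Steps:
c(n) = 1 - n/251 (c(n) = n*(-1/251) + 1 = -n/251 + 1 = 1 - n/251)
J = 41/1478139 (J = (1 - 1/251*(-897))/164892 = (1 + 897/251)*(1/164892) = (1148/251)*(1/164892) = 41/1478139 ≈ 2.7738e-5)
1/(s/J) = 1/(-652257/41/1478139) = 1/(-652257*1478139/41) = 1/(-964126509723/41) = -41/964126509723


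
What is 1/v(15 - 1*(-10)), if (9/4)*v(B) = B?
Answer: 9/100 ≈ 0.090000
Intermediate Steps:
v(B) = 4*B/9
1/v(15 - 1*(-10)) = 1/(4*(15 - 1*(-10))/9) = 1/(4*(15 + 10)/9) = 1/((4/9)*25) = 1/(100/9) = 9/100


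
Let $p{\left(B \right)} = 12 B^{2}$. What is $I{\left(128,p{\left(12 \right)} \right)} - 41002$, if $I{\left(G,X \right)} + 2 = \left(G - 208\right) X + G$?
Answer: $-179116$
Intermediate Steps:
$I{\left(G,X \right)} = -2 + G + X \left(-208 + G\right)$ ($I{\left(G,X \right)} = -2 + \left(\left(G - 208\right) X + G\right) = -2 + \left(\left(-208 + G\right) X + G\right) = -2 + \left(X \left(-208 + G\right) + G\right) = -2 + \left(G + X \left(-208 + G\right)\right) = -2 + G + X \left(-208 + G\right)$)
$I{\left(128,p{\left(12 \right)} \right)} - 41002 = \left(-2 + 128 - 208 \cdot 12 \cdot 12^{2} + 128 \cdot 12 \cdot 12^{2}\right) - 41002 = \left(-2 + 128 - 208 \cdot 12 \cdot 144 + 128 \cdot 12 \cdot 144\right) - 41002 = \left(-2 + 128 - 359424 + 128 \cdot 1728\right) - 41002 = \left(-2 + 128 - 359424 + 221184\right) - 41002 = -138114 - 41002 = -179116$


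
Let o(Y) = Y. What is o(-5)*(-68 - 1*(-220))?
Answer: -760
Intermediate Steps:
o(-5)*(-68 - 1*(-220)) = -5*(-68 - 1*(-220)) = -5*(-68 + 220) = -5*152 = -760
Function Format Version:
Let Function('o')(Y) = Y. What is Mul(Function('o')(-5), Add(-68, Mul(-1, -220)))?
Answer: -760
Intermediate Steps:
Mul(Function('o')(-5), Add(-68, Mul(-1, -220))) = Mul(-5, Add(-68, Mul(-1, -220))) = Mul(-5, Add(-68, 220)) = Mul(-5, 152) = -760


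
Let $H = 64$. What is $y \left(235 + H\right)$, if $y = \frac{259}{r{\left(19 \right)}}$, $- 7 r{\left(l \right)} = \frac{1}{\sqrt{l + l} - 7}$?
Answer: $3794609 - 542087 \sqrt{38} \approx 4.5296 \cdot 10^{5}$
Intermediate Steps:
$r{\left(l \right)} = - \frac{1}{7 \left(-7 + \sqrt{2} \sqrt{l}\right)}$ ($r{\left(l \right)} = - \frac{1}{7 \left(\sqrt{l + l} - 7\right)} = - \frac{1}{7 \left(\sqrt{2 l} - 7\right)} = - \frac{1}{7 \left(\sqrt{2} \sqrt{l} - 7\right)} = - \frac{1}{7 \left(-7 + \sqrt{2} \sqrt{l}\right)}$)
$y = 12691 - 1813 \sqrt{38}$ ($y = \frac{259}{\left(-1\right) \frac{1}{-49 + 7 \sqrt{2} \sqrt{19}}} = \frac{259}{\left(-1\right) \frac{1}{-49 + 7 \sqrt{38}}} = 259 \left(49 - 7 \sqrt{38}\right) = 12691 - 1813 \sqrt{38} \approx 1514.9$)
$y \left(235 + H\right) = \left(12691 - 1813 \sqrt{38}\right) \left(235 + 64\right) = \left(12691 - 1813 \sqrt{38}\right) 299 = 3794609 - 542087 \sqrt{38}$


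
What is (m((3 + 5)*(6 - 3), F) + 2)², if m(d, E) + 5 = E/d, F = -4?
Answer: 361/36 ≈ 10.028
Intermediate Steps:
m(d, E) = -5 + E/d
(m((3 + 5)*(6 - 3), F) + 2)² = ((-5 - 4*1/((3 + 5)*(6 - 3))) + 2)² = ((-5 - 4/(8*3)) + 2)² = ((-5 - 4/24) + 2)² = ((-5 - 4*1/24) + 2)² = ((-5 - ⅙) + 2)² = (-31/6 + 2)² = (-19/6)² = 361/36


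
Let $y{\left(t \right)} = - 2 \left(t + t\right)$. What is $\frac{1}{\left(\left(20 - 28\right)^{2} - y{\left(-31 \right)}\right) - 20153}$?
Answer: $- \frac{1}{20213} \approx -4.9473 \cdot 10^{-5}$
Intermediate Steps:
$y{\left(t \right)} = - 4 t$ ($y{\left(t \right)} = - 2 \cdot 2 t = - 4 t$)
$\frac{1}{\left(\left(20 - 28\right)^{2} - y{\left(-31 \right)}\right) - 20153} = \frac{1}{\left(\left(20 - 28\right)^{2} - \left(-4\right) \left(-31\right)\right) - 20153} = \frac{1}{\left(\left(-8\right)^{2} - 124\right) - 20153} = \frac{1}{\left(64 - 124\right) - 20153} = \frac{1}{-60 - 20153} = \frac{1}{-20213} = - \frac{1}{20213}$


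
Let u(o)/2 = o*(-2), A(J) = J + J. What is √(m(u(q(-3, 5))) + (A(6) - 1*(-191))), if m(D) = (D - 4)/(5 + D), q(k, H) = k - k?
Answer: √5055/5 ≈ 14.220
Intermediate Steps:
A(J) = 2*J
q(k, H) = 0
u(o) = -4*o (u(o) = 2*(o*(-2)) = 2*(-2*o) = -4*o)
m(D) = (-4 + D)/(5 + D)
√(m(u(q(-3, 5))) + (A(6) - 1*(-191))) = √((-4 - 4*0)/(5 - 4*0) + (2*6 - 1*(-191))) = √((-4 + 0)/(5 + 0) + (12 + 191)) = √(-4/5 + 203) = √((⅕)*(-4) + 203) = √(-⅘ + 203) = √(1011/5) = √5055/5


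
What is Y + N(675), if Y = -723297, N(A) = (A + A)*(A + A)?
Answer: 1099203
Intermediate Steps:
N(A) = 4*A² (N(A) = (2*A)*(2*A) = 4*A²)
Y + N(675) = -723297 + 4*675² = -723297 + 4*455625 = -723297 + 1822500 = 1099203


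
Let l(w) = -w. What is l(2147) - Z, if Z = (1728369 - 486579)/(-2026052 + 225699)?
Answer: -3864116101/1800353 ≈ -2146.3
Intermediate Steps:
Z = -1241790/1800353 (Z = 1241790/(-1800353) = 1241790*(-1/1800353) = -1241790/1800353 ≈ -0.68975)
l(2147) - Z = -1*2147 - 1*(-1241790/1800353) = -2147 + 1241790/1800353 = -3864116101/1800353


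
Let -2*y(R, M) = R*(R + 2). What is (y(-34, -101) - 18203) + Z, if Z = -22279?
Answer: -41026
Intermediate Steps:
y(R, M) = -R*(2 + R)/2 (y(R, M) = -R*(R + 2)/2 = -R*(2 + R)/2)
(y(-34, -101) - 18203) + Z = (-½*(-34)*(2 - 34) - 18203) - 22279 = (-½*(-34)*(-32) - 18203) - 22279 = (-544 - 18203) - 22279 = -18747 - 22279 = -41026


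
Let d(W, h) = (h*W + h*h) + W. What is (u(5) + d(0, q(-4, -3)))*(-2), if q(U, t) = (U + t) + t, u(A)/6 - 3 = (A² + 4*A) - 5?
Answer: -716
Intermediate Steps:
u(A) = -12 + 6*A² + 24*A (u(A) = 18 + 6*((A² + 4*A) - 5) = 18 + 6*(-5 + A² + 4*A) = 18 + (-30 + 6*A² + 24*A) = -12 + 6*A² + 24*A)
q(U, t) = U + 2*t
d(W, h) = W + h² + W*h (d(W, h) = (W*h + h²) + W = (h² + W*h) + W = W + h² + W*h)
(u(5) + d(0, q(-4, -3)))*(-2) = ((-12 + 6*5² + 24*5) + (0 + (-4 + 2*(-3))² + 0*(-4 + 2*(-3))))*(-2) = ((-12 + 6*25 + 120) + (0 + (-4 - 6)² + 0*(-4 - 6)))*(-2) = ((-12 + 150 + 120) + (0 + (-10)² + 0*(-10)))*(-2) = (258 + (0 + 100 + 0))*(-2) = (258 + 100)*(-2) = 358*(-2) = -716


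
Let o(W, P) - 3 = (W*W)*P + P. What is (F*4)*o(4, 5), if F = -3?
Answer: -1056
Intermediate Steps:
o(W, P) = 3 + P + P*W² (o(W, P) = 3 + ((W*W)*P + P) = 3 + (W²*P + P) = 3 + (P*W² + P) = 3 + (P + P*W²) = 3 + P + P*W²)
(F*4)*o(4, 5) = (-3*4)*(3 + 5 + 5*4²) = -12*(3 + 5 + 5*16) = -12*(3 + 5 + 80) = -12*88 = -1056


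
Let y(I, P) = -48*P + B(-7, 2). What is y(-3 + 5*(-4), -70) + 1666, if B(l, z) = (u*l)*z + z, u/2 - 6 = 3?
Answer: 4776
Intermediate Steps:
u = 18 (u = 12 + 2*3 = 12 + 6 = 18)
B(l, z) = z + 18*l*z (B(l, z) = (18*l)*z + z = 18*l*z + z = z + 18*l*z)
y(I, P) = -250 - 48*P (y(I, P) = -48*P + 2*(1 + 18*(-7)) = -48*P + 2*(1 - 126) = -48*P + 2*(-125) = -48*P - 250 = -250 - 48*P)
y(-3 + 5*(-4), -70) + 1666 = (-250 - 48*(-70)) + 1666 = (-250 + 3360) + 1666 = 3110 + 1666 = 4776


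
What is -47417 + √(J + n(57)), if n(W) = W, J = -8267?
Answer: -47417 + I*√8210 ≈ -47417.0 + 90.609*I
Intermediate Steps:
-47417 + √(J + n(57)) = -47417 + √(-8267 + 57) = -47417 + √(-8210) = -47417 + I*√8210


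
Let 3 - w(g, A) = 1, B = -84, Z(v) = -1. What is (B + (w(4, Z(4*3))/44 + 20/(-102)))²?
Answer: 8914569889/1258884 ≈ 7081.3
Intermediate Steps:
w(g, A) = 2 (w(g, A) = 3 - 1*1 = 3 - 1 = 2)
(B + (w(4, Z(4*3))/44 + 20/(-102)))² = (-84 + (2/44 + 20/(-102)))² = (-84 + (2*(1/44) + 20*(-1/102)))² = (-84 + (1/22 - 10/51))² = (-84 - 169/1122)² = (-94417/1122)² = 8914569889/1258884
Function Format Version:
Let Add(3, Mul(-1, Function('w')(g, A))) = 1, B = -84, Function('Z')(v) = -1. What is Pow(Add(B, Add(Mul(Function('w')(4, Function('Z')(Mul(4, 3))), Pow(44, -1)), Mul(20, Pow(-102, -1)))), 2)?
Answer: Rational(8914569889, 1258884) ≈ 7081.3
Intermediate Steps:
Function('w')(g, A) = 2 (Function('w')(g, A) = Add(3, Mul(-1, 1)) = Add(3, -1) = 2)
Pow(Add(B, Add(Mul(Function('w')(4, Function('Z')(Mul(4, 3))), Pow(44, -1)), Mul(20, Pow(-102, -1)))), 2) = Pow(Add(-84, Add(Mul(2, Pow(44, -1)), Mul(20, Pow(-102, -1)))), 2) = Pow(Add(-84, Add(Mul(2, Rational(1, 44)), Mul(20, Rational(-1, 102)))), 2) = Pow(Add(-84, Add(Rational(1, 22), Rational(-10, 51))), 2) = Pow(Add(-84, Rational(-169, 1122)), 2) = Pow(Rational(-94417, 1122), 2) = Rational(8914569889, 1258884)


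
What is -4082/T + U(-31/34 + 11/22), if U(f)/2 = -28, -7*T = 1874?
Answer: -38185/937 ≈ -40.752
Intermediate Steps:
T = -1874/7 (T = -⅐*1874 = -1874/7 ≈ -267.71)
U(f) = -56 (U(f) = 2*(-28) = -56)
-4082/T + U(-31/34 + 11/22) = -4082/(-1874/7) - 56 = -4082*(-7/1874) - 56 = 14287/937 - 56 = -38185/937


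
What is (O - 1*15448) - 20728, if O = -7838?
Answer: -44014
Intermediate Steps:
(O - 1*15448) - 20728 = (-7838 - 1*15448) - 20728 = (-7838 - 15448) - 20728 = -23286 - 20728 = -44014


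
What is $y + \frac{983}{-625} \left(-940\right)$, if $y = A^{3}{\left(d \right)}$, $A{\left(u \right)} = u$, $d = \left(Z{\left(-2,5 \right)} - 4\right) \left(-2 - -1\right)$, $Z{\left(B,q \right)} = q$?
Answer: $\frac{184679}{125} \approx 1477.4$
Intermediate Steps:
$d = -1$ ($d = \left(5 - 4\right) \left(-2 - -1\right) = \left(5 - 4\right) \left(-2 + 1\right) = 1 \left(-1\right) = -1$)
$y = -1$ ($y = \left(-1\right)^{3} = -1$)
$y + \frac{983}{-625} \left(-940\right) = -1 + \frac{983}{-625} \left(-940\right) = -1 + 983 \left(- \frac{1}{625}\right) \left(-940\right) = -1 - - \frac{184804}{125} = -1 + \frac{184804}{125} = \frac{184679}{125}$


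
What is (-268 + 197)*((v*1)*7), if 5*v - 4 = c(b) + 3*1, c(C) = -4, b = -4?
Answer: -1491/5 ≈ -298.20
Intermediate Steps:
v = ⅗ (v = ⅘ + (-4 + 3*1)/5 = ⅘ + (-4 + 3)/5 = ⅘ + (⅕)*(-1) = ⅘ - ⅕ = ⅗ ≈ 0.60000)
(-268 + 197)*((v*1)*7) = (-268 + 197)*(((⅗)*1)*7) = -213*7/5 = -71*21/5 = -1491/5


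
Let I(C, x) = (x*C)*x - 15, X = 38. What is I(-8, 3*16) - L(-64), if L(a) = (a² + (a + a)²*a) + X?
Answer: 1025995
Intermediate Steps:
I(C, x) = -15 + C*x² (I(C, x) = (C*x)*x - 15 = C*x² - 15 = -15 + C*x²)
L(a) = 38 + a² + 4*a³ (L(a) = (a² + (a + a)²*a) + 38 = (a² + (2*a)²*a) + 38 = (a² + (4*a²)*a) + 38 = (a² + 4*a³) + 38 = 38 + a² + 4*a³)
I(-8, 3*16) - L(-64) = (-15 - 8*(3*16)²) - (38 + (-64)² + 4*(-64)³) = (-15 - 8*48²) - (38 + 4096 + 4*(-262144)) = (-15 - 8*2304) - (38 + 4096 - 1048576) = (-15 - 18432) - 1*(-1044442) = -18447 + 1044442 = 1025995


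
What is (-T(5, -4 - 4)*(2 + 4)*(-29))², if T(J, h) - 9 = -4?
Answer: 756900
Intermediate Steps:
T(J, h) = 5 (T(J, h) = 9 - 4 = 5)
(-T(5, -4 - 4)*(2 + 4)*(-29))² = (-5*(2 + 4)*(-29))² = (-5*6*(-29))² = (-30*(-29))² = (-1*(-870))² = 870² = 756900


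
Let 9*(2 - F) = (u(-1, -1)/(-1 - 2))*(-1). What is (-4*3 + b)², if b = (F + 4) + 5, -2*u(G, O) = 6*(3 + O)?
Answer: 49/81 ≈ 0.60494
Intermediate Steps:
u(G, O) = -9 - 3*O (u(G, O) = -3*(3 + O) = -(18 + 6*O)/2 = -9 - 3*O)
F = 20/9 (F = 2 - (-9 - 3*(-1))/(-1 - 2)*(-1)/9 = 2 - (-9 + 3)/(-3)*(-1)/9 = 2 - (-⅓*(-6))*(-1)/9 = 2 - 2*(-1)/9 = 2 - ⅑*(-2) = 2 + 2/9 = 20/9 ≈ 2.2222)
b = 101/9 (b = (20/9 + 4) + 5 = 56/9 + 5 = 101/9 ≈ 11.222)
(-4*3 + b)² = (-4*3 + 101/9)² = (-12 + 101/9)² = (-7/9)² = 49/81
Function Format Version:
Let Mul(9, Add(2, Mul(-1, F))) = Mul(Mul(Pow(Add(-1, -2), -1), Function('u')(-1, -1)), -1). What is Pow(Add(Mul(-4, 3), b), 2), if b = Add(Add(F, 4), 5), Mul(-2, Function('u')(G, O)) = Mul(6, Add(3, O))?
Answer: Rational(49, 81) ≈ 0.60494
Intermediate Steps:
Function('u')(G, O) = Add(-9, Mul(-3, O)) (Function('u')(G, O) = Mul(Rational(-1, 2), Mul(6, Add(3, O))) = Mul(Rational(-1, 2), Add(18, Mul(6, O))) = Add(-9, Mul(-3, O)))
F = Rational(20, 9) (F = Add(2, Mul(Rational(-1, 9), Mul(Mul(Pow(Add(-1, -2), -1), Add(-9, Mul(-3, -1))), -1))) = Add(2, Mul(Rational(-1, 9), Mul(Mul(Pow(-3, -1), Add(-9, 3)), -1))) = Add(2, Mul(Rational(-1, 9), Mul(Mul(Rational(-1, 3), -6), -1))) = Add(2, Mul(Rational(-1, 9), Mul(2, -1))) = Add(2, Mul(Rational(-1, 9), -2)) = Add(2, Rational(2, 9)) = Rational(20, 9) ≈ 2.2222)
b = Rational(101, 9) (b = Add(Add(Rational(20, 9), 4), 5) = Add(Rational(56, 9), 5) = Rational(101, 9) ≈ 11.222)
Pow(Add(Mul(-4, 3), b), 2) = Pow(Add(Mul(-4, 3), Rational(101, 9)), 2) = Pow(Add(-12, Rational(101, 9)), 2) = Pow(Rational(-7, 9), 2) = Rational(49, 81)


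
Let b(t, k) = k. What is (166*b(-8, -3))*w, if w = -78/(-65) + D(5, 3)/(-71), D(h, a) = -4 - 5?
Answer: -234558/355 ≈ -660.73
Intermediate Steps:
D(h, a) = -9
w = 471/355 (w = -78/(-65) - 9/(-71) = -78*(-1/65) - 9*(-1/71) = 6/5 + 9/71 = 471/355 ≈ 1.3268)
(166*b(-8, -3))*w = (166*(-3))*(471/355) = -498*471/355 = -234558/355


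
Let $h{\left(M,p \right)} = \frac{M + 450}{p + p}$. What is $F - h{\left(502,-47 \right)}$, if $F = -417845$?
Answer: $- \frac{19638239}{47} \approx -4.1784 \cdot 10^{5}$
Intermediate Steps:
$h{\left(M,p \right)} = \frac{450 + M}{2 p}$
$F - h{\left(502,-47 \right)} = -417845 - \frac{450 + 502}{2 \left(-47\right)} = -417845 - \frac{1}{2} \left(- \frac{1}{47}\right) 952 = -417845 - - \frac{476}{47} = -417845 + \frac{476}{47} = - \frac{19638239}{47}$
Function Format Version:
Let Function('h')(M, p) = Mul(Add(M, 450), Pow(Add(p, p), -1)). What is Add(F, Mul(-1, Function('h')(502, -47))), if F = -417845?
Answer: Rational(-19638239, 47) ≈ -4.1784e+5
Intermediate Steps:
Function('h')(M, p) = Mul(Rational(1, 2), Pow(p, -1), Add(450, M)) (Function('h')(M, p) = Mul(Add(450, M), Pow(Mul(2, p), -1)) = Mul(Add(450, M), Mul(Rational(1, 2), Pow(p, -1))) = Mul(Rational(1, 2), Pow(p, -1), Add(450, M)))
Add(F, Mul(-1, Function('h')(502, -47))) = Add(-417845, Mul(-1, Mul(Rational(1, 2), Pow(-47, -1), Add(450, 502)))) = Add(-417845, Mul(-1, Mul(Rational(1, 2), Rational(-1, 47), 952))) = Add(-417845, Mul(-1, Rational(-476, 47))) = Add(-417845, Rational(476, 47)) = Rational(-19638239, 47)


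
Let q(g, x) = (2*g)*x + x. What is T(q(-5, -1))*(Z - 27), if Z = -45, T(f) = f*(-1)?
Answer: 648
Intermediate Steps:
q(g, x) = x + 2*g*x (q(g, x) = 2*g*x + x = x + 2*g*x)
T(f) = -f
T(q(-5, -1))*(Z - 27) = (-(-1)*(1 + 2*(-5)))*(-45 - 27) = -(-1)*(1 - 10)*(-72) = -(-1)*(-9)*(-72) = -1*9*(-72) = -9*(-72) = 648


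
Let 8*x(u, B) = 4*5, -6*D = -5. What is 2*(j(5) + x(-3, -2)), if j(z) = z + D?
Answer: 50/3 ≈ 16.667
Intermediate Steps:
D = 5/6 (D = -1/6*(-5) = 5/6 ≈ 0.83333)
j(z) = 5/6 + z (j(z) = z + 5/6 = 5/6 + z)
x(u, B) = 5/2 (x(u, B) = (4*5)/8 = (1/8)*20 = 5/2)
2*(j(5) + x(-3, -2)) = 2*((5/6 + 5) + 5/2) = 2*(35/6 + 5/2) = 2*(25/3) = 50/3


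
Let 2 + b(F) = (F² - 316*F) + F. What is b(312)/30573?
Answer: -938/30573 ≈ -0.030681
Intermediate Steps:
b(F) = -2 + F² - 315*F (b(F) = -2 + ((F² - 316*F) + F) = -2 + (F² - 315*F) = -2 + F² - 315*F)
b(312)/30573 = (-2 + 312² - 315*312)/30573 = (-2 + 97344 - 98280)*(1/30573) = -938*1/30573 = -938/30573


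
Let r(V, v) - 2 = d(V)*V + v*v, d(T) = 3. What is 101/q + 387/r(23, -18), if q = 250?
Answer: 27329/19750 ≈ 1.3837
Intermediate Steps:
r(V, v) = 2 + v² + 3*V (r(V, v) = 2 + (3*V + v*v) = 2 + (3*V + v²) = 2 + (v² + 3*V) = 2 + v² + 3*V)
101/q + 387/r(23, -18) = 101/250 + 387/(2 + (-18)² + 3*23) = 101*(1/250) + 387/(2 + 324 + 69) = 101/250 + 387/395 = 27329/19750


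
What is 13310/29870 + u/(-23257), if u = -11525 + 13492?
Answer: 25079638/69468659 ≈ 0.36102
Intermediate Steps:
u = 1967
13310/29870 + u/(-23257) = 13310/29870 + 1967/(-23257) = 13310*(1/29870) + 1967*(-1/23257) = 1331/2987 - 1967/23257 = 25079638/69468659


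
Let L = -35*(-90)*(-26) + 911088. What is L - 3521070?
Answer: -2691882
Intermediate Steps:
L = 829188 (L = 3150*(-26) + 911088 = -81900 + 911088 = 829188)
L - 3521070 = 829188 - 3521070 = -2691882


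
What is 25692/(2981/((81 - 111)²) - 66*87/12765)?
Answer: 19677502800/2192311 ≈ 8975.7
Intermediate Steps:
25692/(2981/((81 - 111)²) - 66*87/12765) = 25692/(2981/((-30)²) - 5742*1/12765) = 25692/(2981/900 - 1914/4255) = 25692/(2192311/765900) = 25692*(765900/2192311) = 19677502800/2192311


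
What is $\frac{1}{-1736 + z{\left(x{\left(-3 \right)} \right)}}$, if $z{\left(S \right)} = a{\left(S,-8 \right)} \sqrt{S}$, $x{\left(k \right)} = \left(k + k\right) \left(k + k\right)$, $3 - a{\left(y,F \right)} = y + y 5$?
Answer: $- \frac{1}{3014} \approx -0.00033179$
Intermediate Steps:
$a{\left(y,F \right)} = 3 - 6 y$ ($a{\left(y,F \right)} = 3 - \left(y + y 5\right) = 3 - \left(y + 5 y\right) = 3 - 6 y$)
$x{\left(k \right)} = 4 k^{2}$ ($x{\left(k \right)} = 2 k 2 k = 4 k^{2}$)
$z{\left(S \right)} = \sqrt{S} \left(3 - 6 S\right)$ ($z{\left(S \right)} = \left(3 - 6 S\right) \sqrt{S} = \sqrt{S} \left(3 - 6 S\right)$)
$\frac{1}{-1736 + z{\left(x{\left(-3 \right)} \right)}} = \frac{1}{-1736 + \sqrt{4 \left(-3\right)^{2}} \left(3 - 6 \cdot 4 \left(-3\right)^{2}\right)} = \frac{1}{-1736 + \sqrt{4 \cdot 9} \left(3 - 6 \cdot 4 \cdot 9\right)} = \frac{1}{-1736 + \sqrt{36} \left(3 - 216\right)} = \frac{1}{-1736 + 6 \left(3 - 216\right)} = \frac{1}{-1736 + 6 \left(-213\right)} = \frac{1}{-1736 - 1278} = \frac{1}{-3014} = - \frac{1}{3014}$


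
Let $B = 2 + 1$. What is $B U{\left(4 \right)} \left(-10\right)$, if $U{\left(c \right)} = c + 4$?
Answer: $-240$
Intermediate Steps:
$B = 3$
$U{\left(c \right)} = 4 + c$
$B U{\left(4 \right)} \left(-10\right) = 3 \left(4 + 4\right) \left(-10\right) = 3 \cdot 8 \left(-10\right) = 24 \left(-10\right) = -240$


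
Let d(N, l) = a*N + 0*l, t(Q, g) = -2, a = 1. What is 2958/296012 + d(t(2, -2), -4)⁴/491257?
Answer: 728937199/72708983542 ≈ 0.010025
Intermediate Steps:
d(N, l) = N (d(N, l) = 1*N + 0*l = N + 0 = N)
2958/296012 + d(t(2, -2), -4)⁴/491257 = 2958/296012 + (-2)⁴/491257 = 2958*(1/296012) + 16*(1/491257) = 1479/148006 + 16/491257 = 728937199/72708983542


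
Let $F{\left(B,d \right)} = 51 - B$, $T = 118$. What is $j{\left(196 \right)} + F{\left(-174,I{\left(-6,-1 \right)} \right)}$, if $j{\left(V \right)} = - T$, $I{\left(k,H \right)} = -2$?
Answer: $107$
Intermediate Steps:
$j{\left(V \right)} = -118$ ($j{\left(V \right)} = \left(-1\right) 118 = -118$)
$j{\left(196 \right)} + F{\left(-174,I{\left(-6,-1 \right)} \right)} = -118 + \left(51 - -174\right) = -118 + \left(51 + 174\right) = -118 + 225 = 107$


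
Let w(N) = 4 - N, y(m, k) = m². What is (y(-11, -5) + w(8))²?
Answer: 13689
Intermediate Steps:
(y(-11, -5) + w(8))² = ((-11)² + (4 - 1*8))² = (121 + (4 - 8))² = (121 - 4)² = 117² = 13689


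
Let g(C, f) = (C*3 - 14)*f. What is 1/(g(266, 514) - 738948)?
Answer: -1/335972 ≈ -2.9764e-6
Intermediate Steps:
g(C, f) = f*(-14 + 3*C) (g(C, f) = (3*C - 14)*f = (-14 + 3*C)*f = f*(-14 + 3*C))
1/(g(266, 514) - 738948) = 1/(514*(-14 + 3*266) - 738948) = 1/(514*(-14 + 798) - 738948) = 1/(514*784 - 738948) = 1/(402976 - 738948) = 1/(-335972) = -1/335972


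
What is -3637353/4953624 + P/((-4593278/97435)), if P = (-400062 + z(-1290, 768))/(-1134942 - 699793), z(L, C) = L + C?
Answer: -1028231578523563415/1391546941077138664 ≈ -0.73891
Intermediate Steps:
z(L, C) = C + L
P = 400584/1834735 (P = (-400062 + (768 - 1290))/(-1134942 - 699793) = (-400062 - 522)/(-1834735) = -400584*(-1/1834735) = 400584/1834735 ≈ 0.21833)
-3637353/4953624 + P/((-4593278/97435)) = -3637353/4953624 + 400584/(1834735*((-4593278/97435))) = -3637353*1/4953624 + 400584/(1834735*((-4593278*1/97435))) = -1212451/1651208 + 400584/(1834735*(-4593278/97435)) = -1212451/1651208 + (400584/1834735)*(-97435/4593278) = -1212451/1651208 - 3903090204/842744791133 = -1028231578523563415/1391546941077138664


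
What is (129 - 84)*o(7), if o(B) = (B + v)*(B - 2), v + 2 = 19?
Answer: 5400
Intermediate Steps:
v = 17 (v = -2 + 19 = 17)
o(B) = (-2 + B)*(17 + B) (o(B) = (B + 17)*(B - 2) = (17 + B)*(-2 + B) = (-2 + B)*(17 + B))
(129 - 84)*o(7) = (129 - 84)*(-34 + 7**2 + 15*7) = 45*(-34 + 49 + 105) = 45*120 = 5400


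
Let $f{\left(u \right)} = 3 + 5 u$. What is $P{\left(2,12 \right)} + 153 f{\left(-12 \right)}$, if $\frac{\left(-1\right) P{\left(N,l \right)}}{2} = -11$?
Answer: $-8699$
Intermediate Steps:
$P{\left(N,l \right)} = 22$ ($P{\left(N,l \right)} = \left(-2\right) \left(-11\right) = 22$)
$P{\left(2,12 \right)} + 153 f{\left(-12 \right)} = 22 + 153 \left(3 + 5 \left(-12\right)\right) = 22 + 153 \left(3 - 60\right) = 22 + 153 \left(-57\right) = 22 - 8721 = -8699$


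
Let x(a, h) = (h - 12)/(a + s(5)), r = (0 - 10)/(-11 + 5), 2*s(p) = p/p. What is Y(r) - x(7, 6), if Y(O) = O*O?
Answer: 161/45 ≈ 3.5778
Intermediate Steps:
s(p) = ½ (s(p) = (p/p)/2 = (½)*1 = ½)
r = 5/3 (r = -10/(-6) = -10*(-⅙) = 5/3 ≈ 1.6667)
x(a, h) = (-12 + h)/(½ + a) (x(a, h) = (h - 12)/(a + ½) = (-12 + h)/(½ + a))
Y(O) = O²
Y(r) - x(7, 6) = (5/3)² - 2*(-12 + 6)/(1 + 2*7) = 25/9 - 2*(-6)/(1 + 14) = 25/9 - 2*(-6)/15 = 25/9 - 1*(-⅘) = 25/9 + ⅘ = 161/45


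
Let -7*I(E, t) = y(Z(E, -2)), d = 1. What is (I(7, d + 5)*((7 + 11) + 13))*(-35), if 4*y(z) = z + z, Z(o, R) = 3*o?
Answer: 3255/2 ≈ 1627.5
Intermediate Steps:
y(z) = z/2 (y(z) = (z + z)/4 = (2*z)/4 = z/2)
I(E, t) = -3*E/14
(I(7, d + 5)*((7 + 11) + 13))*(-35) = ((-3/14*7)*((7 + 11) + 13))*(-35) = -3*(18 + 13)/2*(-35) = -3/2*31*(-35) = -93/2*(-35) = 3255/2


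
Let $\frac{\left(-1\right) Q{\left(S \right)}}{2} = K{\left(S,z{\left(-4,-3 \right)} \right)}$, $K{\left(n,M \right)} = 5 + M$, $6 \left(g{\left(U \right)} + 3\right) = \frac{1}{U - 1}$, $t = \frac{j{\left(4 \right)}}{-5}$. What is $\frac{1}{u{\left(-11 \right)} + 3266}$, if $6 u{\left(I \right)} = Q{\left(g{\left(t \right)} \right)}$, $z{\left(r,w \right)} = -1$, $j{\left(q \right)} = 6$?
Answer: $\frac{3}{9794} \approx 0.00030631$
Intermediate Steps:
$t = - \frac{6}{5}$ ($t = \frac{6}{-5} = 6 \left(- \frac{1}{5}\right) = - \frac{6}{5} \approx -1.2$)
$g{\left(U \right)} = -3 + \frac{1}{6 \left(-1 + U\right)}$ ($g{\left(U \right)} = -3 + \frac{1}{6 \left(U - 1\right)} = -3 + \frac{1}{6 \left(-1 + U\right)}$)
$Q{\left(S \right)} = -8$ ($Q{\left(S \right)} = - 2 \left(5 - 1\right) = \left(-2\right) 4 = -8$)
$u{\left(I \right)} = - \frac{4}{3}$ ($u{\left(I \right)} = \frac{1}{6} \left(-8\right) = - \frac{4}{3}$)
$\frac{1}{u{\left(-11 \right)} + 3266} = \frac{1}{- \frac{4}{3} + 3266} = \frac{1}{\frac{9794}{3}} = \frac{3}{9794}$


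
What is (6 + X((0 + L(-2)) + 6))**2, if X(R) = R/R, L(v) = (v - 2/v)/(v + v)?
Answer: 49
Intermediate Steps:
L(v) = (v - 2/v)/(2*v) (L(v) = (v - 2/v)/((2*v)) = (v - 2/v)*(1/(2*v)) = (v - 2/v)/(2*v))
X(R) = 1
(6 + X((0 + L(-2)) + 6))**2 = (6 + 1)**2 = 7**2 = 49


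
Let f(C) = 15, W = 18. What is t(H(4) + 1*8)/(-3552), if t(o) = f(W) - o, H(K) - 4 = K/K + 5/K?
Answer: -1/4736 ≈ -0.00021115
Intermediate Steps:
H(K) = 5 + 5/K (H(K) = 4 + (K/K + 5/K) = 4 + (1 + 5/K) = 5 + 5/K)
t(o) = 15 - o
t(H(4) + 1*8)/(-3552) = (15 - ((5 + 5/4) + 1*8))/(-3552) = (15 - ((5 + 5*(¼)) + 8))*(-1/3552) = (15 - ((5 + 5/4) + 8))*(-1/3552) = (15 - (25/4 + 8))*(-1/3552) = (15 - 1*57/4)*(-1/3552) = (15 - 57/4)*(-1/3552) = (¾)*(-1/3552) = -1/4736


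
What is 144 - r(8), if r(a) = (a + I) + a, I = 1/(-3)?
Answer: 385/3 ≈ 128.33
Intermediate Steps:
I = -⅓ ≈ -0.33333
r(a) = -⅓ + 2*a (r(a) = (a - ⅓) + a = (-⅓ + a) + a = -⅓ + 2*a)
144 - r(8) = 144 - (-⅓ + 2*8) = 144 - (-⅓ + 16) = 144 - 1*47/3 = 144 - 47/3 = 385/3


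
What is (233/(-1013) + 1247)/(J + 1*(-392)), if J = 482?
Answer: 631489/45585 ≈ 13.853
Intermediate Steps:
(233/(-1013) + 1247)/(J + 1*(-392)) = (233/(-1013) + 1247)/(482 + 1*(-392)) = (233*(-1/1013) + 1247)/(482 - 392) = (-233/1013 + 1247)/90 = (1262978/1013)*(1/90) = 631489/45585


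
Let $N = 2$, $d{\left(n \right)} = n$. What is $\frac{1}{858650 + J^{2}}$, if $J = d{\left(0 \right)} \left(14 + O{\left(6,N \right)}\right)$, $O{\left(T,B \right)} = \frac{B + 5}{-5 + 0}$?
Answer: $\frac{1}{858650} \approx 1.1646 \cdot 10^{-6}$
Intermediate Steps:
$O{\left(T,B \right)} = -1 - \frac{B}{5}$ ($O{\left(T,B \right)} = \frac{5 + B}{-5} = \left(5 + B\right) \left(- \frac{1}{5}\right) = -1 - \frac{B}{5}$)
$J = 0$ ($J = 0 \left(14 - \frac{7}{5}\right) = 0 \cdot \frac{63}{5} = 0$)
$\frac{1}{858650 + J^{2}} = \frac{1}{858650 + 0^{2}} = \frac{1}{858650 + 0} = \frac{1}{858650}$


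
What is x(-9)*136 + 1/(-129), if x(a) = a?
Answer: -157897/129 ≈ -1224.0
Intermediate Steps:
x(-9)*136 + 1/(-129) = -9*136 + 1/(-129) = -1224 - 1/129 = -157897/129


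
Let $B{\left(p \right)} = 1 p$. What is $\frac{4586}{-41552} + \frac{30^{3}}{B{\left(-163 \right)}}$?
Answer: $- \frac{561325759}{3386488} \approx -165.75$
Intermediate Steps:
$B{\left(p \right)} = p$
$\frac{4586}{-41552} + \frac{30^{3}}{B{\left(-163 \right)}} = \frac{4586}{-41552} + \frac{30^{3}}{-163} = 4586 \left(- \frac{1}{41552}\right) + 27000 \left(- \frac{1}{163}\right) = - \frac{2293}{20776} - \frac{27000}{163} = - \frac{561325759}{3386488}$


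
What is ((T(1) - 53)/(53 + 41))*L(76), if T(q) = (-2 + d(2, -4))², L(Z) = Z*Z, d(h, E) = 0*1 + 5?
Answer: -127072/47 ≈ -2703.7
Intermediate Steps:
d(h, E) = 5 (d(h, E) = 0 + 5 = 5)
L(Z) = Z²
T(q) = 9 (T(q) = (-2 + 5)² = 3² = 9)
((T(1) - 53)/(53 + 41))*L(76) = ((9 - 53)/(53 + 41))*76² = -44/94*5776 = -44*1/94*5776 = -22/47*5776 = -127072/47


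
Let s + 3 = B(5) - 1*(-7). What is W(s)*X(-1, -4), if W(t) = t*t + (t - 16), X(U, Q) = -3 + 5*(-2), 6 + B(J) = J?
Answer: 52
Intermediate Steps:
B(J) = -6 + J
X(U, Q) = -13 (X(U, Q) = -3 - 10 = -13)
s = 3 (s = -3 + ((-6 + 5) - 1*(-7)) = -3 + (-1 + 7) = -3 + 6 = 3)
W(t) = -16 + t + t**2 (W(t) = t**2 + (-16 + t) = -16 + t + t**2)
W(s)*X(-1, -4) = (-16 + 3 + 3**2)*(-13) = (-16 + 3 + 9)*(-13) = -4*(-13) = 52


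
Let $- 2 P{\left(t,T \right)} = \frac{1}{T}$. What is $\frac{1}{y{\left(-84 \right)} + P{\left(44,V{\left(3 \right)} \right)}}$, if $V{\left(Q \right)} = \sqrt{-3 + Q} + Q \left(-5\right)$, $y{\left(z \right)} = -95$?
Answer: $- \frac{30}{2849} \approx -0.01053$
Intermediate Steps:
$V{\left(Q \right)} = \sqrt{-3 + Q} - 5 Q$
$P{\left(t,T \right)} = - \frac{1}{2 T}$
$\frac{1}{y{\left(-84 \right)} + P{\left(44,V{\left(3 \right)} \right)}} = \frac{1}{-95 - \frac{1}{2 \left(\sqrt{-3 + 3} - 15\right)}} = \frac{1}{-95 - \frac{1}{2 \left(\sqrt{0} - 15\right)}} = \frac{1}{-95 - \frac{1}{2 \left(0 - 15\right)}} = \frac{1}{-95 - \frac{1}{2 \left(-15\right)}} = \frac{1}{-95 - - \frac{1}{30}} = \frac{1}{-95 + \frac{1}{30}} = \frac{1}{- \frac{2849}{30}} = - \frac{30}{2849}$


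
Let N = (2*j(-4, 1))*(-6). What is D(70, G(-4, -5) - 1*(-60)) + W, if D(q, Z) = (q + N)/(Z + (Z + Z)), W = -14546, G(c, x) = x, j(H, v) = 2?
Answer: -2400044/165 ≈ -14546.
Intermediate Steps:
N = -24 (N = (2*2)*(-6) = 4*(-6) = -24)
D(q, Z) = (-24 + q)/(3*Z) (D(q, Z) = (q - 24)/(Z + (Z + Z)) = (-24 + q)/(Z + 2*Z) = (-24 + q)/((3*Z)) = (-24 + q)*(1/(3*Z)) = (-24 + q)/(3*Z))
D(70, G(-4, -5) - 1*(-60)) + W = (-24 + 70)/(3*(-5 - 1*(-60))) - 14546 = (⅓)*46/(-5 + 60) - 14546 = (⅓)*46/55 - 14546 = (⅓)*(1/55)*46 - 14546 = 46/165 - 14546 = -2400044/165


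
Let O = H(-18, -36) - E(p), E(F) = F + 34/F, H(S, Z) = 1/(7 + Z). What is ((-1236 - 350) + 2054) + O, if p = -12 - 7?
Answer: 269304/551 ≈ 488.75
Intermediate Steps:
p = -19
O = 11436/551 (O = 1/(7 - 36) - (-19 + 34/(-19)) = 1/(-29) - (-19 + 34*(-1/19)) = -1/29 - (-19 - 34/19) = -1/29 - 1*(-395/19) = -1/29 + 395/19 = 11436/551 ≈ 20.755)
((-1236 - 350) + 2054) + O = ((-1236 - 350) + 2054) + 11436/551 = (-1586 + 2054) + 11436/551 = 468 + 11436/551 = 269304/551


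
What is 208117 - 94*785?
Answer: 134327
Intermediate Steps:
208117 - 94*785 = 208117 - 1*73790 = 208117 - 73790 = 134327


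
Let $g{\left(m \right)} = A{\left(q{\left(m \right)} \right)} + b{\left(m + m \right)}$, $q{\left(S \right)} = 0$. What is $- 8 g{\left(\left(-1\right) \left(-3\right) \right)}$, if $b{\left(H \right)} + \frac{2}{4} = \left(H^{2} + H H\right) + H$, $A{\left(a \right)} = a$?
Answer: $-620$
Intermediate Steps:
$b{\left(H \right)} = - \frac{1}{2} + H + 2 H^{2}$ ($b{\left(H \right)} = - \frac{1}{2} + \left(\left(H^{2} + H H\right) + H\right) = - \frac{1}{2} + \left(\left(H^{2} + H^{2}\right) + H\right) = - \frac{1}{2} + \left(2 H^{2} + H\right) = - \frac{1}{2} + \left(H + 2 H^{2}\right) = - \frac{1}{2} + H + 2 H^{2}$)
$g{\left(m \right)} = - \frac{1}{2} + 2 m + 8 m^{2}$ ($g{\left(m \right)} = 0 + \left(- \frac{1}{2} + \left(m + m\right) + 2 \left(m + m\right)^{2}\right) = 0 + \left(- \frac{1}{2} + 2 m + 2 \left(2 m\right)^{2}\right) = 0 + \left(- \frac{1}{2} + 2 m + 2 \cdot 4 m^{2}\right) = 0 + \left(- \frac{1}{2} + 2 m + 8 m^{2}\right) = - \frac{1}{2} + 2 m + 8 m^{2}$)
$- 8 g{\left(\left(-1\right) \left(-3\right) \right)} = - 8 \left(- \frac{1}{2} + 2 \left(\left(-1\right) \left(-3\right)\right) + 8 \left(\left(-1\right) \left(-3\right)\right)^{2}\right) = - 8 \left(- \frac{1}{2} + 2 \cdot 3 + 8 \cdot 3^{2}\right) = - 8 \left(- \frac{1}{2} + 6 + 8 \cdot 9\right) = - 8 \left(- \frac{1}{2} + 6 + 72\right) = \left(-8\right) \frac{155}{2} = -620$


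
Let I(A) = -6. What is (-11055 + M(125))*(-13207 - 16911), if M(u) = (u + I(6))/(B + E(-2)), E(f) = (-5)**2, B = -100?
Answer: 24975170792/75 ≈ 3.3300e+8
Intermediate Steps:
E(f) = 25
M(u) = 2/25 - u/75 (M(u) = (u - 6)/(-100 + 25) = (-6 + u)/(-75) = (-6 + u)*(-1/75) = 2/25 - u/75)
(-11055 + M(125))*(-13207 - 16911) = (-11055 + (2/25 - 1/75*125))*(-13207 - 16911) = (-11055 + (2/25 - 5/3))*(-30118) = (-11055 - 119/75)*(-30118) = -829244/75*(-30118) = 24975170792/75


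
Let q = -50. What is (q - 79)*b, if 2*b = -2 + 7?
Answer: -645/2 ≈ -322.50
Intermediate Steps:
b = 5/2 (b = (-2 + 7)/2 = (½)*5 = 5/2 ≈ 2.5000)
(q - 79)*b = (-50 - 79)*(5/2) = -129*5/2 = -645/2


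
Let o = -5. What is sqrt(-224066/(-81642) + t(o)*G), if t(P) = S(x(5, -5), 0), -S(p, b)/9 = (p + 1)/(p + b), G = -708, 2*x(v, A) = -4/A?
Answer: 5*sqrt(1486704044859)/40821 ≈ 149.35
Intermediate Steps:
x(v, A) = -2/A (x(v, A) = (-4/A)/2 = -2/A)
S(p, b) = -9*(1 + p)/(b + p) (S(p, b) = -9*(p + 1)/(p + b) = -9*(1 + p)/(b + p))
t(P) = -63/2 (t(P) = 9*(-1 - (-2)/(-5))/(0 - 2/(-5)) = 9*(-1 - (-2)*(-1)/5)/(0 - 2*(-1/5)) = 9*(-1 - 1*2/5)/(0 + 2/5) = 9*(-1 - 2/5)/(2/5) = 9*(5/2)*(-7/5) = -63/2)
sqrt(-224066/(-81642) + t(o)*G) = sqrt(-224066/(-81642) - 63/2*(-708)) = sqrt(-224066*(-1/81642) + 22302) = sqrt(112033/40821 + 22302) = sqrt(910501975/40821) = 5*sqrt(1486704044859)/40821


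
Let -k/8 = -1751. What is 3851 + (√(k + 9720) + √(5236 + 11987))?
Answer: 3851 + √17223 + 4*√1483 ≈ 4136.3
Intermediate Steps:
k = 14008 (k = -8*(-1751) = 14008)
3851 + (√(k + 9720) + √(5236 + 11987)) = 3851 + (√(14008 + 9720) + √(5236 + 11987)) = 3851 + (√23728 + √17223) = 3851 + (4*√1483 + √17223) = 3851 + (√17223 + 4*√1483) = 3851 + √17223 + 4*√1483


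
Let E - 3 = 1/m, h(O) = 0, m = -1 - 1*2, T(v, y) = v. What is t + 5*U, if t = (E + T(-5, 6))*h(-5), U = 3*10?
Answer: 150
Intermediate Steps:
U = 30
m = -3 (m = -1 - 2 = -3)
E = 8/3 (E = 3 + 1/(-3) = 3 - ⅓ = 8/3 ≈ 2.6667)
t = 0 (t = (8/3 - 5)*0 = -7/3*0 = 0)
t + 5*U = 0 + 5*30 = 0 + 150 = 150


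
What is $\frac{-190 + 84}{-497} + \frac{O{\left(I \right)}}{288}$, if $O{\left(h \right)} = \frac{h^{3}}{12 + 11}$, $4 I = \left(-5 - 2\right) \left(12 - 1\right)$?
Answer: $- \frac{181959685}{210696192} \approx -0.86361$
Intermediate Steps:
$I = - \frac{77}{4}$ ($I = \frac{\left(-5 - 2\right) \left(12 - 1\right)}{4} = \frac{\left(-7\right) 11}{4} = \frac{1}{4} \left(-77\right) = - \frac{77}{4} \approx -19.25$)
$O{\left(h \right)} = \frac{h^{3}}{23}$
$\frac{-190 + 84}{-497} + \frac{O{\left(I \right)}}{288} = \frac{-190 + 84}{-497} + \frac{\frac{1}{23} \left(- \frac{77}{4}\right)^{3}}{288} = \left(-106\right) \left(- \frac{1}{497}\right) + \frac{1}{23} \left(- \frac{456533}{64}\right) \frac{1}{288} = \frac{106}{497} - \frac{456533}{423936} = - \frac{181959685}{210696192}$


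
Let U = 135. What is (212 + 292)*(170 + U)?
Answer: 153720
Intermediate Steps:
(212 + 292)*(170 + U) = (212 + 292)*(170 + 135) = 504*305 = 153720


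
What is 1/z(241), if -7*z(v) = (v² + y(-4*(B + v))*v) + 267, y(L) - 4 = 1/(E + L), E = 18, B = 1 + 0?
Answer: -6650/56346159 ≈ -0.00011802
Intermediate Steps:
B = 1
y(L) = 4 + 1/(18 + L)
z(v) = -267/7 - v²/7 - v*(57 - 16*v)/(7*(14 - 4*v)) (z(v) = -((v² + ((73 + 4*(-4*(1 + v)))/(18 - 4*(1 + v)))*v) + 267)/7 = -((v² + ((73 + 4*(-4 - 4*v))/(18 + (-4 - 4*v)))*v) + 267)/7 = -((v² + ((73 + (-16 - 16*v))/(14 - 4*v))*v) + 267)/7 = -((v² + ((57 - 16*v)/(14 - 4*v))*v) + 267)/7 = -((v² + v*(57 - 16*v)/(14 - 4*v)) + 267)/7 = -(267 + v² + v*(57 - 16*v)/(14 - 4*v))/7 = -267/7 - v²/7 - v*(57 - 16*v)/(7*(14 - 4*v)))
1/z(241) = 1/((3738 - 1011*241 - 4*241³ - 2*241²)/(14*(-7 + 2*241))) = 1/((3738 - 243651 - 4*13997521 - 2*58081)/(14*(-7 + 482))) = 1/((1/14)*(3738 - 243651 - 55990084 - 116162)/475) = 1/((1/14)*(1/475)*(-56346159)) = 1/(-56346159/6650) = -6650/56346159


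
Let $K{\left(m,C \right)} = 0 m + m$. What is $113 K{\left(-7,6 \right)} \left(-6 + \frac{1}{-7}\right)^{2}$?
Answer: $- \frac{208937}{7} \approx -29848.0$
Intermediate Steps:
$K{\left(m,C \right)} = m$ ($K{\left(m,C \right)} = 0 + m = m$)
$113 K{\left(-7,6 \right)} \left(-6 + \frac{1}{-7}\right)^{2} = 113 \left(-7\right) \left(-6 + \frac{1}{-7}\right)^{2} = - 791 \left(-6 - \frac{1}{7}\right)^{2} = - 791 \left(- \frac{43}{7}\right)^{2} = \left(-791\right) \frac{1849}{49} = - \frac{208937}{7}$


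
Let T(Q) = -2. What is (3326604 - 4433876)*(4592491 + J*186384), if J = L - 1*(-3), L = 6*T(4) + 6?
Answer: -4466003341208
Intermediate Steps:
L = -6 (L = 6*(-2) + 6 = -12 + 6 = -6)
J = -3 (J = -6 - 1*(-3) = -6 + 3 = -3)
(3326604 - 4433876)*(4592491 + J*186384) = (3326604 - 4433876)*(4592491 - 3*186384) = -1107272*(4592491 - 559152) = -1107272*4033339 = -4466003341208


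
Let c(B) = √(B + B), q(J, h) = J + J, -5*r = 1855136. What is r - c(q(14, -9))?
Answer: -1855136/5 - 2*√14 ≈ -3.7103e+5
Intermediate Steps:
r = -1855136/5 (r = -⅕*1855136 = -1855136/5 ≈ -3.7103e+5)
q(J, h) = 2*J
c(B) = √2*√B (c(B) = √(2*B) = √2*√B)
r - c(q(14, -9)) = -1855136/5 - √2*√(2*14) = -1855136/5 - √2*√28 = -1855136/5 - √2*2*√7 = -1855136/5 - 2*√14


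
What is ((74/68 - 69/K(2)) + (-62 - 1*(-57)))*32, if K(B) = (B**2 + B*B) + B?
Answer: -29408/85 ≈ -345.98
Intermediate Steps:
K(B) = B + 2*B**2 (K(B) = (B**2 + B**2) + B = 2*B**2 + B = B + 2*B**2)
((74/68 - 69/K(2)) + (-62 - 1*(-57)))*32 = ((74/68 - 69*1/(2*(1 + 2*2))) + (-62 - 1*(-57)))*32 = ((74*(1/68) - 69*1/(2*(1 + 4))) + (-62 + 57))*32 = ((37/34 - 69/(2*5)) - 5)*32 = ((37/34 - 69/10) - 5)*32 = (-494/85 - 5)*32 = -919/85*32 = -29408/85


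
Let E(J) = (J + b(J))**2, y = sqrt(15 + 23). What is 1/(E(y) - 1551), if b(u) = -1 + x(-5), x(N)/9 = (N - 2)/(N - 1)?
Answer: -22764/32167993 - 304*sqrt(38)/32167993 ≈ -0.00076592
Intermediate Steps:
x(N) = 9*(-2 + N)/(-1 + N) (x(N) = 9*((N - 2)/(N - 1)) = 9*((-2 + N)/(-1 + N)) = 9*(-2 + N)/(-1 + N))
b(u) = 19/2 (b(u) = -1 + 9*(-2 - 5)/(-1 - 5) = -1 + 9*(-7)/(-6) = -1 + 9*(-1/6)*(-7) = -1 + 21/2 = 19/2)
y = sqrt(38) ≈ 6.1644
E(J) = (19/2 + J)**2 (E(J) = (J + 19/2)**2 = (19/2 + J)**2)
1/(E(y) - 1551) = 1/((19 + 2*sqrt(38))**2/4 - 1551) = 1/(-1551 + (19 + 2*sqrt(38))**2/4)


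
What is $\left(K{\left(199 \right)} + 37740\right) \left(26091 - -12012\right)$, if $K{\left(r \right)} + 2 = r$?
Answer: $1445513511$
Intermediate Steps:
$K{\left(r \right)} = -2 + r$
$\left(K{\left(199 \right)} + 37740\right) \left(26091 - -12012\right) = \left(\left(-2 + 199\right) + 37740\right) \left(26091 - -12012\right) = \left(197 + 37740\right) \left(26091 + 12012\right) = 37937 \cdot 38103 = 1445513511$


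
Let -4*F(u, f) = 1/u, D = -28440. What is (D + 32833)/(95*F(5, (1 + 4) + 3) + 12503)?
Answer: 17572/49993 ≈ 0.35149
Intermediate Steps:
F(u, f) = -1/(4*u)
(D + 32833)/(95*F(5, (1 + 4) + 3) + 12503) = (-28440 + 32833)/(95*(-¼/5) + 12503) = 4393/(95*(-¼*⅕) + 12503) = 4393/(95*(-1/20) + 12503) = 4393/(-19/4 + 12503) = 4393/(49993/4) = 4393*(4/49993) = 17572/49993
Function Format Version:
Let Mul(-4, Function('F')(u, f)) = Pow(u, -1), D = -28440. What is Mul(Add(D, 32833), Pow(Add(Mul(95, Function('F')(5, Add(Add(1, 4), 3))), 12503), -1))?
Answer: Rational(17572, 49993) ≈ 0.35149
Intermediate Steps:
Function('F')(u, f) = Mul(Rational(-1, 4), Pow(u, -1))
Mul(Add(D, 32833), Pow(Add(Mul(95, Function('F')(5, Add(Add(1, 4), 3))), 12503), -1)) = Mul(Add(-28440, 32833), Pow(Add(Mul(95, Mul(Rational(-1, 4), Pow(5, -1))), 12503), -1)) = Mul(4393, Pow(Add(Mul(95, Mul(Rational(-1, 4), Rational(1, 5))), 12503), -1)) = Mul(4393, Pow(Add(Mul(95, Rational(-1, 20)), 12503), -1)) = Mul(4393, Pow(Add(Rational(-19, 4), 12503), -1)) = Mul(4393, Pow(Rational(49993, 4), -1)) = Mul(4393, Rational(4, 49993)) = Rational(17572, 49993)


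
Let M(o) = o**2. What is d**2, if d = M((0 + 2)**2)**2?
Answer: 65536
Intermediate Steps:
d = 256 (d = (((0 + 2)**2)**2)**2 = ((2**2)**2)**2 = (4**2)**2 = 16**2 = 256)
d**2 = 256**2 = 65536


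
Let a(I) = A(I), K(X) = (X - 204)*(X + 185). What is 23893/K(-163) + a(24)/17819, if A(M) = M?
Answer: -425555591/143870606 ≈ -2.9579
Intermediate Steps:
K(X) = (-204 + X)*(185 + X)
a(I) = I
23893/K(-163) + a(24)/17819 = 23893/(-37740 + (-163)**2 - 19*(-163)) + 24/17819 = 23893/(-37740 + 26569 + 3097) + 24*(1/17819) = 23893/(-8074) + 24/17819 = 23893*(-1/8074) + 24/17819 = -23893/8074 + 24/17819 = -425555591/143870606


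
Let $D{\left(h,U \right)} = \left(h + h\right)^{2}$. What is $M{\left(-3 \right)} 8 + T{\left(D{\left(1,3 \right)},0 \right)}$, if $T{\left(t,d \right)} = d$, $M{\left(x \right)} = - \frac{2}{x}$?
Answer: $\frac{16}{3} \approx 5.3333$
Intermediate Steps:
$D{\left(h,U \right)} = 4 h^{2}$ ($D{\left(h,U \right)} = \left(2 h\right)^{2} = 4 h^{2}$)
$M{\left(-3 \right)} 8 + T{\left(D{\left(1,3 \right)},0 \right)} = - \frac{2}{-3} \cdot 8 + 0 = \left(-2\right) \left(- \frac{1}{3}\right) 8 + 0 = \frac{2}{3} \cdot 8 + 0 = \frac{16}{3} + 0 = \frac{16}{3}$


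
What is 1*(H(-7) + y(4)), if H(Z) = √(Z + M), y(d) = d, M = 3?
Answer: 4 + 2*I ≈ 4.0 + 2.0*I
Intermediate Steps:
H(Z) = √(3 + Z) (H(Z) = √(Z + 3) = √(3 + Z))
1*(H(-7) + y(4)) = 1*(√(3 - 7) + 4) = 1*(√(-4) + 4) = 1*(2*I + 4) = 1*(4 + 2*I) = 4 + 2*I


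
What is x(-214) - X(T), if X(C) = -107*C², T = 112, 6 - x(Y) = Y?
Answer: 1342428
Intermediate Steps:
x(Y) = 6 - Y
x(-214) - X(T) = (6 - 1*(-214)) - (-107)*112² = (6 + 214) - (-107)*12544 = 220 - 1*(-1342208) = 220 + 1342208 = 1342428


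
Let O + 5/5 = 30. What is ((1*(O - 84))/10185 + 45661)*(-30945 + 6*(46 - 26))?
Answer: -955692607650/679 ≈ -1.4075e+9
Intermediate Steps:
O = 29 (O = -1 + 30 = 29)
((1*(O - 84))/10185 + 45661)*(-30945 + 6*(46 - 26)) = ((1*(29 - 84))/10185 + 45661)*(-30945 + 6*(46 - 26)) = ((1*(-55))*(1/10185) + 45661)*(-30945 + 6*20) = (-55*1/10185 + 45661)*(-30945 + 120) = (-11/2037 + 45661)*(-30825) = (93011446/2037)*(-30825) = -955692607650/679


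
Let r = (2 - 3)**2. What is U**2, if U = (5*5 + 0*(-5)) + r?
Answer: 676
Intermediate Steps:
r = 1 (r = (-1)**2 = 1)
U = 26 (U = (5*5 + 0*(-5)) + 1 = (25 + 0) + 1 = 25 + 1 = 26)
U**2 = 26**2 = 676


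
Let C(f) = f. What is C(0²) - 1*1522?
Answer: -1522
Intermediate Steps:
C(0²) - 1*1522 = 0² - 1*1522 = 0 - 1522 = -1522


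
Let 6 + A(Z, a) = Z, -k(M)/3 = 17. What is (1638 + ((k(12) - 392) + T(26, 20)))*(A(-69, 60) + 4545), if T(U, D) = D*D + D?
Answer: 7219050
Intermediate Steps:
k(M) = -51 (k(M) = -3*17 = -51)
T(U, D) = D + D² (T(U, D) = D² + D = D + D²)
A(Z, a) = -6 + Z
(1638 + ((k(12) - 392) + T(26, 20)))*(A(-69, 60) + 4545) = (1638 + ((-51 - 392) + 20*(1 + 20)))*((-6 - 69) + 4545) = (1638 + (-443 + 20*21))*(-75 + 4545) = (1638 + (-443 + 420))*4470 = (1638 - 23)*4470 = 1615*4470 = 7219050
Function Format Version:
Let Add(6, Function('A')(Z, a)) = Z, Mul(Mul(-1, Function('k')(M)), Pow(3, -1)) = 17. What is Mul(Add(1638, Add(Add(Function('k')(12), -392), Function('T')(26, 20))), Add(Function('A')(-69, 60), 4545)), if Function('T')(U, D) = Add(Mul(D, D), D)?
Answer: 7219050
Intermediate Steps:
Function('k')(M) = -51 (Function('k')(M) = Mul(-3, 17) = -51)
Function('T')(U, D) = Add(D, Pow(D, 2)) (Function('T')(U, D) = Add(Pow(D, 2), D) = Add(D, Pow(D, 2)))
Function('A')(Z, a) = Add(-6, Z)
Mul(Add(1638, Add(Add(Function('k')(12), -392), Function('T')(26, 20))), Add(Function('A')(-69, 60), 4545)) = Mul(Add(1638, Add(Add(-51, -392), Mul(20, Add(1, 20)))), Add(Add(-6, -69), 4545)) = Mul(Add(1638, Add(-443, Mul(20, 21))), Add(-75, 4545)) = Mul(Add(1638, Add(-443, 420)), 4470) = Mul(Add(1638, -23), 4470) = Mul(1615, 4470) = 7219050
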